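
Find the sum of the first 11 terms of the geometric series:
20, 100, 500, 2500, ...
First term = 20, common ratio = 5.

Sₙ = a(1 - rⁿ) / (1 - r)
S_11 = 20(1 - 5^11) / (1 - 5)
S_11 = 20(1 - 48828125) / (-4)
S_11 = 244140620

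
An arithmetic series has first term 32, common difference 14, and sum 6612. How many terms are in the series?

Using S = n/2 × [2a + (n-1)d]
6612 = n/2 × [2(32) + (n-1)(14)]
6612 = n/2 × [64 + 14n - 14]
13224 = n × [50 + 14n]
14n² + (50)n - 13224 = 0
Discriminant: Δ = (50)² - 4(14)(-13224) = 2500 + 740544 = 743044
√Δ = 862
n = [-(50) + √Δ] / (2·14) = (-50 + 862) / 28 = 812 / 28 = 29
(The negative root is discarded since n must be a positive integer.)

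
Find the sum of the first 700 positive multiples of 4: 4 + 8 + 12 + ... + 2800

Factor out 4: = 4(1 + 2 + ... + 700) = 4 × n(n+1)/2
= 4 × 700×701/2
= 4 × 245350
= 981400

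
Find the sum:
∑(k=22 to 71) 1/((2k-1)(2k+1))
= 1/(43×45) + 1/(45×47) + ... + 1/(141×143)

Partial fractions: 1/((2k-1)(2k+1)) = (1/2)[1/(2k-1) - 1/(2k+1)]
The series telescopes:
= (1/2)[1/43 - 1/143]
= 50/6149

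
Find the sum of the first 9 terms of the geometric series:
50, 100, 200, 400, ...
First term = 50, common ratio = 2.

Sₙ = a(1 - rⁿ) / (1 - r)
S_9 = 50(1 - 2^9) / (1 - 2)
S_9 = 50(1 - 512) / (-1)
S_9 = 25550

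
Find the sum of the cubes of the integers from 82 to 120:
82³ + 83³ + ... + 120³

Use ∑_{k=1}^{n} k³ = [n(n+1)/2]², then subtract the first 81 terms.
∑_{k=1}^{120} k³ = [120×121/2]² = 7260² = 52707600
∑_{k=1}^{81} k³ = [81×82/2]² = 3321² = 11029041
∑_{k=82}^{120} k³ = 52707600 - 11029041 = 41678559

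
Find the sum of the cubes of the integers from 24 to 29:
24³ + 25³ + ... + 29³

Use ∑_{k=1}^{n} k³ = [n(n+1)/2]², then subtract the first 23 terms.
∑_{k=1}^{29} k³ = [29×30/2]² = 435² = 189225
∑_{k=1}^{23} k³ = [23×24/2]² = 276² = 76176
∑_{k=24}^{29} k³ = 189225 - 76176 = 113049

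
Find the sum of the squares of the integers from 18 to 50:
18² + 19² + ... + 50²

Use ∑_{k=1}^{n} k² = n(n+1)(2n+1)/6, then subtract the first 17 terms.
∑_{k=1}^{50} k² = 50×51×101/6 = 42925
∑_{k=1}^{17} k² = 17×18×35/6 = 1785
∑_{k=18}^{50} k² = 42925 - 1785 = 41140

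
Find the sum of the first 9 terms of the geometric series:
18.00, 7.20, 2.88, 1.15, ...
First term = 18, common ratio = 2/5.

Sₙ = a(1 - rⁿ) / (1 - r)
S_9 = 18(1 - (2/5)^9) / (1 - (2/5))
S_9 = 18(1 - (512/1953125)) / (3/5)
S_9 = 11715678/390625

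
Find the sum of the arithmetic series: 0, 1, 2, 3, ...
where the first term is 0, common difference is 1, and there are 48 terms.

Sₙ = n/2 × (first + last)
Last term = a + (n-1)d = 0 + (48-1)×1 = 47
S_48 = 48/2 × (0 + 47)
S_48 = 48/2 × 47 = 1128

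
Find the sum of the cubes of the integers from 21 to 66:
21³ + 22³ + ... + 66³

Use ∑_{k=1}^{n} k³ = [n(n+1)/2]², then subtract the first 20 terms.
∑_{k=1}^{66} k³ = [66×67/2]² = 2211² = 4888521
∑_{k=1}^{20} k³ = [20×21/2]² = 210² = 44100
∑_{k=21}^{66} k³ = 4888521 - 44100 = 4844421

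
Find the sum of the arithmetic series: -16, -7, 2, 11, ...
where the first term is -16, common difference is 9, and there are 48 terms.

Sₙ = n/2 × (first + last)
Last term = a + (n-1)d = -16 + (48-1)×9 = 407
S_48 = 48/2 × (-16 + 407)
S_48 = 48/2 × 391 = 9384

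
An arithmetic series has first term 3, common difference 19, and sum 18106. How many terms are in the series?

Using S = n/2 × [2a + (n-1)d]
18106 = n/2 × [2(3) + (n-1)(19)]
18106 = n/2 × [6 + 19n - 19]
36212 = n × [-13 + 19n]
19n² + (-13)n - 36212 = 0
Discriminant: Δ = (-13)² - 4(19)(-36212) = 169 + 2752112 = 2752281
√Δ = 1659
n = [-(-13) + √Δ] / (2·19) = (13 + 1659) / 38 = 1672 / 38 = 44
(The negative root is discarded since n must be a positive integer.)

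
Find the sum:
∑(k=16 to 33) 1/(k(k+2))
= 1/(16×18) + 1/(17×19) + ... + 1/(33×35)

Partial fractions: 1/(k(k+2)) = (1/2)[1/k - 1/(k+2)]
Telescoping leaves the first two and last two terms:
= (1/2)[1/16 + 1/17 - 1/34 - 1/35]
= 603/19040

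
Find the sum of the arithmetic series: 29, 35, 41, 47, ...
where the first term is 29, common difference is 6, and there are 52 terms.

Sₙ = n/2 × (first + last)
Last term = a + (n-1)d = 29 + (52-1)×6 = 335
S_52 = 52/2 × (29 + 335)
S_52 = 52/2 × 364 = 9464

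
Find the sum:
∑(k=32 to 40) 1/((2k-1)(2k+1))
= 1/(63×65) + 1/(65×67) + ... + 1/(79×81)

Partial fractions: 1/((2k-1)(2k+1)) = (1/2)[1/(2k-1) - 1/(2k+1)]
The series telescopes:
= (1/2)[1/63 - 1/81]
= 1/567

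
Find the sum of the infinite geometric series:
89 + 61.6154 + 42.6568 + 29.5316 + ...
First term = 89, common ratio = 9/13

For |r| < 1, S = a / (1 - r)
S = 89 / (1 - (9/13))
S = 89 / (4/13)
S = 1157/4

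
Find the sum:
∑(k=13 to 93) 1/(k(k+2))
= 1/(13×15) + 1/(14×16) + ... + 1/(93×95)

Partial fractions: 1/(k(k+2)) = (1/2)[1/k - 1/(k+2)]
Telescoping leaves the first two and last two terms:
= (1/2)[1/13 + 1/14 - 1/94 - 1/95]
= 25839/406315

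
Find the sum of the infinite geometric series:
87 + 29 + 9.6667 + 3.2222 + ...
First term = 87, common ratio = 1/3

For |r| < 1, S = a / (1 - r)
S = 87 / (1 - (1/3))
S = 87 / (2/3)
S = 261/2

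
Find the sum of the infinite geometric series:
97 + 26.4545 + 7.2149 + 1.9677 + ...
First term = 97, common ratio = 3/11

For |r| < 1, S = a / (1 - r)
S = 97 / (1 - (3/11))
S = 97 / (8/11)
S = 1067/8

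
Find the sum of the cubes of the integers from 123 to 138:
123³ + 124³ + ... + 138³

Use ∑_{k=1}^{n} k³ = [n(n+1)/2]², then subtract the first 122 terms.
∑_{k=1}^{138} k³ = [138×139/2]² = 9591² = 91987281
∑_{k=1}^{122} k³ = [122×123/2]² = 7503² = 56295009
∑_{k=123}^{138} k³ = 91987281 - 56295009 = 35692272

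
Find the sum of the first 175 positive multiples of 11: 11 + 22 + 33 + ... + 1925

Factor out 11: = 11(1 + 2 + ... + 175) = 11 × n(n+1)/2
= 11 × 175×176/2
= 11 × 15400
= 169400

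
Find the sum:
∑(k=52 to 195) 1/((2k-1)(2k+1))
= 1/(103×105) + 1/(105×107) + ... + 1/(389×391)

Partial fractions: 1/((2k-1)(2k+1)) = (1/2)[1/(2k-1) - 1/(2k+1)]
The series telescopes:
= (1/2)[1/103 - 1/391]
= 144/40273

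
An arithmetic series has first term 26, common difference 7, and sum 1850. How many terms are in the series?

Using S = n/2 × [2a + (n-1)d]
1850 = n/2 × [2(26) + (n-1)(7)]
1850 = n/2 × [52 + 7n - 7]
3700 = n × [45 + 7n]
7n² + (45)n - 3700 = 0
Discriminant: Δ = (45)² - 4(7)(-3700) = 2025 + 103600 = 105625
√Δ = 325
n = [-(45) + √Δ] / (2·7) = (-45 + 325) / 14 = 280 / 14 = 20
(The negative root is discarded since n must be a positive integer.)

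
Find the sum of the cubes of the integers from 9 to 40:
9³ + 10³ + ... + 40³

Use ∑_{k=1}^{n} k³ = [n(n+1)/2]², then subtract the first 8 terms.
∑_{k=1}^{40} k³ = [40×41/2]² = 820² = 672400
∑_{k=1}^{8} k³ = [8×9/2]² = 36² = 1296
∑_{k=9}^{40} k³ = 672400 - 1296 = 671104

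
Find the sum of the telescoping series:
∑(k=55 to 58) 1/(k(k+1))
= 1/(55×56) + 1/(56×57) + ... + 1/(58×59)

Partial fractions: 1/(k(k+1)) = 1/k - 1/(k+1)
The series telescopes:
= (1/55 - 1/56) + (1/56 - 1/57) + ... + (1/58 - 1/59)
= 1/55 - 1/59
= 4/3245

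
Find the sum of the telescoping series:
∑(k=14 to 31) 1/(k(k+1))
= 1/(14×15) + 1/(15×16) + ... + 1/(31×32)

Partial fractions: 1/(k(k+1)) = 1/k - 1/(k+1)
The series telescopes:
= (1/14 - 1/15) + (1/15 - 1/16) + ... + (1/31 - 1/32)
= 1/14 - 1/32
= 9/224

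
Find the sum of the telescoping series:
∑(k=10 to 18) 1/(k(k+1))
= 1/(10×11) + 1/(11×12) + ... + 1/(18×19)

Partial fractions: 1/(k(k+1)) = 1/k - 1/(k+1)
The series telescopes:
= (1/10 - 1/11) + (1/11 - 1/12) + ... + (1/18 - 1/19)
= 1/10 - 1/19
= 9/190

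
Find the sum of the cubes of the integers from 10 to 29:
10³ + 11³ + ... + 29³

Use ∑_{k=1}^{n} k³ = [n(n+1)/2]², then subtract the first 9 terms.
∑_{k=1}^{29} k³ = [29×30/2]² = 435² = 189225
∑_{k=1}^{9} k³ = [9×10/2]² = 45² = 2025
∑_{k=10}^{29} k³ = 189225 - 2025 = 187200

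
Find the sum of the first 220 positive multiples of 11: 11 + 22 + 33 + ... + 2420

Factor out 11: = 11(1 + 2 + ... + 220) = 11 × n(n+1)/2
= 11 × 220×221/2
= 11 × 24310
= 267410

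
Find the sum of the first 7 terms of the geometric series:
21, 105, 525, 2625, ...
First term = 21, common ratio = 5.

Sₙ = a(1 - rⁿ) / (1 - r)
S_7 = 21(1 - 5^7) / (1 - 5)
S_7 = 21(1 - 78125) / (-4)
S_7 = 410151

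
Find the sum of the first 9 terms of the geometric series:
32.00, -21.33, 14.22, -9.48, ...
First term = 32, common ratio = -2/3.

Sₙ = a(1 - rⁿ) / (1 - r)
S_9 = 32(1 - (-2/3)^9) / (1 - (-2/3))
S_9 = 32(1 - (-512/19683)) / (5/3)
S_9 = 129248/6561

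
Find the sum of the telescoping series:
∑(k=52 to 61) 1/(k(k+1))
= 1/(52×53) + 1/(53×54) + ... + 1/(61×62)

Partial fractions: 1/(k(k+1)) = 1/k - 1/(k+1)
The series telescopes:
= (1/52 - 1/53) + (1/53 - 1/54) + ... + (1/61 - 1/62)
= 1/52 - 1/62
= 5/1612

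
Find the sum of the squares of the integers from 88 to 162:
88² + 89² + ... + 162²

Use ∑_{k=1}^{n} k² = n(n+1)(2n+1)/6, then subtract the first 87 terms.
∑_{k=1}^{162} k² = 162×163×325/6 = 1430325
∑_{k=1}^{87} k² = 87×88×175/6 = 223300
∑_{k=88}^{162} k² = 1430325 - 223300 = 1207025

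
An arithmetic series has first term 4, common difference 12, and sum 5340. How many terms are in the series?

Using S = n/2 × [2a + (n-1)d]
5340 = n/2 × [2(4) + (n-1)(12)]
5340 = n/2 × [8 + 12n - 12]
10680 = n × [-4 + 12n]
12n² + (-4)n - 10680 = 0
Discriminant: Δ = (-4)² - 4(12)(-10680) = 16 + 512640 = 512656
√Δ = 716
n = [-(-4) + √Δ] / (2·12) = (4 + 716) / 24 = 720 / 24 = 30
(The negative root is discarded since n must be a positive integer.)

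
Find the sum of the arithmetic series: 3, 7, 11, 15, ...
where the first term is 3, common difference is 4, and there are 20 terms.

Sₙ = n/2 × (first + last)
Last term = a + (n-1)d = 3 + (20-1)×4 = 79
S_20 = 20/2 × (3 + 79)
S_20 = 20/2 × 82 = 820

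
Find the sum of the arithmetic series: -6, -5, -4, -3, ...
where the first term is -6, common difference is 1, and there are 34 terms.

Sₙ = n/2 × (first + last)
Last term = a + (n-1)d = -6 + (34-1)×1 = 27
S_34 = 34/2 × (-6 + 27)
S_34 = 34/2 × 21 = 357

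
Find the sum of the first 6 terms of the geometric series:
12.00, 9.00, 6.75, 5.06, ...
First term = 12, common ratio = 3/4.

Sₙ = a(1 - rⁿ) / (1 - r)
S_6 = 12(1 - (3/4)^6) / (1 - (3/4))
S_6 = 12(1 - (729/4096)) / (1/4)
S_6 = 10101/256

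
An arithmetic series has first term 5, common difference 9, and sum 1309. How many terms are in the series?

Using S = n/2 × [2a + (n-1)d]
1309 = n/2 × [2(5) + (n-1)(9)]
1309 = n/2 × [10 + 9n - 9]
2618 = n × [1 + 9n]
9n² + (1)n - 2618 = 0
Discriminant: Δ = (1)² - 4(9)(-2618) = 1 + 94248 = 94249
√Δ = 307
n = [-(1) + √Δ] / (2·9) = (-1 + 307) / 18 = 306 / 18 = 17
(The negative root is discarded since n must be a positive integer.)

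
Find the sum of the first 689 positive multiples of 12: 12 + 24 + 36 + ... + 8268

Factor out 12: = 12(1 + 2 + ... + 689) = 12 × n(n+1)/2
= 12 × 689×690/2
= 12 × 237705
= 2852460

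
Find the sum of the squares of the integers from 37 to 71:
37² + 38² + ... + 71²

Use ∑_{k=1}^{n} k² = n(n+1)(2n+1)/6, then subtract the first 36 terms.
∑_{k=1}^{71} k² = 71×72×143/6 = 121836
∑_{k=1}^{36} k² = 36×37×73/6 = 16206
∑_{k=37}^{71} k² = 121836 - 16206 = 105630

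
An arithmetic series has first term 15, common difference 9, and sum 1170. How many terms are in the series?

Using S = n/2 × [2a + (n-1)d]
1170 = n/2 × [2(15) + (n-1)(9)]
1170 = n/2 × [30 + 9n - 9]
2340 = n × [21 + 9n]
9n² + (21)n - 2340 = 0
Discriminant: Δ = (21)² - 4(9)(-2340) = 441 + 84240 = 84681
√Δ = 291
n = [-(21) + √Δ] / (2·9) = (-21 + 291) / 18 = 270 / 18 = 15
(The negative root is discarded since n must be a positive integer.)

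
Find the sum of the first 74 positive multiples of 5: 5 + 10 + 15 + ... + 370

Factor out 5: = 5(1 + 2 + ... + 74) = 5 × n(n+1)/2
= 5 × 74×75/2
= 5 × 2775
= 13875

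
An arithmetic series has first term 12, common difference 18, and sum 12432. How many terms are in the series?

Using S = n/2 × [2a + (n-1)d]
12432 = n/2 × [2(12) + (n-1)(18)]
12432 = n/2 × [24 + 18n - 18]
24864 = n × [6 + 18n]
18n² + (6)n - 24864 = 0
Discriminant: Δ = (6)² - 4(18)(-24864) = 36 + 1790208 = 1790244
√Δ = 1338
n = [-(6) + √Δ] / (2·18) = (-6 + 1338) / 36 = 1332 / 36 = 37
(The negative root is discarded since n must be a positive integer.)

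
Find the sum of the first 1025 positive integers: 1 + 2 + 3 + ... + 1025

Formula: ∑k = n(n+1)/2
= 1025×1026/2
= 1051650/2
= 525825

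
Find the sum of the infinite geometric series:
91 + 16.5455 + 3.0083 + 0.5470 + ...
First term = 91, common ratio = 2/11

For |r| < 1, S = a / (1 - r)
S = 91 / (1 - (2/11))
S = 91 / (9/11)
S = 1001/9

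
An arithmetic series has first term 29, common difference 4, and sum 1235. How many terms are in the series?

Using S = n/2 × [2a + (n-1)d]
1235 = n/2 × [2(29) + (n-1)(4)]
1235 = n/2 × [58 + 4n - 4]
2470 = n × [54 + 4n]
4n² + (54)n - 2470 = 0
Discriminant: Δ = (54)² - 4(4)(-2470) = 2916 + 39520 = 42436
√Δ = 206
n = [-(54) + √Δ] / (2·4) = (-54 + 206) / 8 = 152 / 8 = 19
(The negative root is discarded since n must be a positive integer.)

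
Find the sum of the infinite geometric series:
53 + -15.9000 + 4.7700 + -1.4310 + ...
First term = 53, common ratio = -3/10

For |r| < 1, S = a / (1 - r)
S = 53 / (1 - (-3/10))
S = 53 / (13/10)
S = 530/13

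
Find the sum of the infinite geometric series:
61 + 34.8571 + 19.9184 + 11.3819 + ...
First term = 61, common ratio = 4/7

For |r| < 1, S = a / (1 - r)
S = 61 / (1 - (4/7))
S = 61 / (3/7)
S = 427/3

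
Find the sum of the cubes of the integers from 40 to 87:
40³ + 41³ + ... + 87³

Use ∑_{k=1}^{n} k³ = [n(n+1)/2]², then subtract the first 39 terms.
∑_{k=1}^{87} k³ = [87×88/2]² = 3828² = 14653584
∑_{k=1}^{39} k³ = [39×40/2]² = 780² = 608400
∑_{k=40}^{87} k³ = 14653584 - 608400 = 14045184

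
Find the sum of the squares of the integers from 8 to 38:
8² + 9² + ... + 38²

Use ∑_{k=1}^{n} k² = n(n+1)(2n+1)/6, then subtract the first 7 terms.
∑_{k=1}^{38} k² = 38×39×77/6 = 19019
∑_{k=1}^{7} k² = 7×8×15/6 = 140
∑_{k=8}^{38} k² = 19019 - 140 = 18879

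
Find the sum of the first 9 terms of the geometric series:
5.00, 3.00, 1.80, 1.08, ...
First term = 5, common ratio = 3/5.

Sₙ = a(1 - rⁿ) / (1 - r)
S_9 = 5(1 - (3/5)^9) / (1 - (3/5))
S_9 = 5(1 - (19683/1953125)) / (2/5)
S_9 = 966721/78125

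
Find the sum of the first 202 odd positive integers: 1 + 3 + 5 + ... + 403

Sum of first n odd numbers = n²
= 202²
= 40804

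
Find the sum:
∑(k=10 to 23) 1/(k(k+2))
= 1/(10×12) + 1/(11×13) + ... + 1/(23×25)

Partial fractions: 1/(k(k+2)) = (1/2)[1/k - 1/(k+2)]
Telescoping leaves the first two and last two terms:
= (1/2)[1/10 + 1/11 - 1/24 - 1/25]
= 721/13200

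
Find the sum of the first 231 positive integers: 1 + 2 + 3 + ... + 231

Formula: ∑k = n(n+1)/2
= 231×232/2
= 53592/2
= 26796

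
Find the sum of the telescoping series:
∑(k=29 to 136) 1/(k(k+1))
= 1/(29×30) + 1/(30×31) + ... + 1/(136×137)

Partial fractions: 1/(k(k+1)) = 1/k - 1/(k+1)
The series telescopes:
= (1/29 - 1/30) + (1/30 - 1/31) + ... + (1/136 - 1/137)
= 1/29 - 1/137
= 108/3973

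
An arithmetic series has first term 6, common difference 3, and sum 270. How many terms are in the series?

Using S = n/2 × [2a + (n-1)d]
270 = n/2 × [2(6) + (n-1)(3)]
270 = n/2 × [12 + 3n - 3]
540 = n × [9 + 3n]
3n² + (9)n - 540 = 0
Discriminant: Δ = (9)² - 4(3)(-540) = 81 + 6480 = 6561
√Δ = 81
n = [-(9) + √Δ] / (2·3) = (-9 + 81) / 6 = 72 / 6 = 12
(The negative root is discarded since n must be a positive integer.)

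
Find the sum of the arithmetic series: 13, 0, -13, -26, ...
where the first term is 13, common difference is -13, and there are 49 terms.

Sₙ = n/2 × (first + last)
Last term = a + (n-1)d = 13 + (49-1)×(-13) = -611
S_49 = 49/2 × (13 + (-611))
S_49 = 49/2 × (-598) = -14651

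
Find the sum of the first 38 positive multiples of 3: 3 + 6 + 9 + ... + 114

Factor out 3: = 3(1 + 2 + ... + 38) = 3 × n(n+1)/2
= 3 × 38×39/2
= 3 × 741
= 2223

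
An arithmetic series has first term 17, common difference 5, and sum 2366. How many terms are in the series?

Using S = n/2 × [2a + (n-1)d]
2366 = n/2 × [2(17) + (n-1)(5)]
2366 = n/2 × [34 + 5n - 5]
4732 = n × [29 + 5n]
5n² + (29)n - 4732 = 0
Discriminant: Δ = (29)² - 4(5)(-4732) = 841 + 94640 = 95481
√Δ = 309
n = [-(29) + √Δ] / (2·5) = (-29 + 309) / 10 = 280 / 10 = 28
(The negative root is discarded since n must be a positive integer.)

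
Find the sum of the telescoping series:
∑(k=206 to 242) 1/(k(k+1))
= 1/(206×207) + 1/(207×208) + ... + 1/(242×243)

Partial fractions: 1/(k(k+1)) = 1/k - 1/(k+1)
The series telescopes:
= (1/206 - 1/207) + (1/207 - 1/208) + ... + (1/242 - 1/243)
= 1/206 - 1/243
= 37/50058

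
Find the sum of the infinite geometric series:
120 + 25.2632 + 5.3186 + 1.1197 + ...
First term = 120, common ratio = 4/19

For |r| < 1, S = a / (1 - r)
S = 120 / (1 - (4/19))
S = 120 / (15/19)
S = 152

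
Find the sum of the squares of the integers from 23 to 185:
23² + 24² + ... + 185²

Use ∑_{k=1}^{n} k² = n(n+1)(2n+1)/6, then subtract the first 22 terms.
∑_{k=1}^{185} k² = 185×186×371/6 = 2127685
∑_{k=1}^{22} k² = 22×23×45/6 = 3795
∑_{k=23}^{185} k² = 2127685 - 3795 = 2123890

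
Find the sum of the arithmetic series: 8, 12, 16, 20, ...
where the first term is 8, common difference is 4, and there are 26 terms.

Sₙ = n/2 × (first + last)
Last term = a + (n-1)d = 8 + (26-1)×4 = 108
S_26 = 26/2 × (8 + 108)
S_26 = 26/2 × 116 = 1508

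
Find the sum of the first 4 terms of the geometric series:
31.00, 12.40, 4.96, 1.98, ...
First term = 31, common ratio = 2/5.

Sₙ = a(1 - rⁿ) / (1 - r)
S_4 = 31(1 - (2/5)^4) / (1 - (2/5))
S_4 = 31(1 - (16/625)) / (3/5)
S_4 = 6293/125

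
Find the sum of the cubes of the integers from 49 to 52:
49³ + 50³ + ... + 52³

Use ∑_{k=1}^{n} k³ = [n(n+1)/2]², then subtract the first 48 terms.
∑_{k=1}^{52} k³ = [52×53/2]² = 1378² = 1898884
∑_{k=1}^{48} k³ = [48×49/2]² = 1176² = 1382976
∑_{k=49}^{52} k³ = 1898884 - 1382976 = 515908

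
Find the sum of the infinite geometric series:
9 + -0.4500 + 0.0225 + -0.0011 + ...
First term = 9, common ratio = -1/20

For |r| < 1, S = a / (1 - r)
S = 9 / (1 - (-1/20))
S = 9 / (21/20)
S = 60/7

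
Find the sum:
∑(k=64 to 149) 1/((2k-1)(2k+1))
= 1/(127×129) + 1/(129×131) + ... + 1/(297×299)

Partial fractions: 1/((2k-1)(2k+1)) = (1/2)[1/(2k-1) - 1/(2k+1)]
The series telescopes:
= (1/2)[1/127 - 1/299]
= 86/37973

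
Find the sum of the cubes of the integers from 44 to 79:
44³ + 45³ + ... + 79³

Use ∑_{k=1}^{n} k³ = [n(n+1)/2]², then subtract the first 43 terms.
∑_{k=1}^{79} k³ = [79×80/2]² = 3160² = 9985600
∑_{k=1}^{43} k³ = [43×44/2]² = 946² = 894916
∑_{k=44}^{79} k³ = 9985600 - 894916 = 9090684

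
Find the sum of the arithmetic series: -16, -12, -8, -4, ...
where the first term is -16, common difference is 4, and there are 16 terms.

Sₙ = n/2 × (first + last)
Last term = a + (n-1)d = -16 + (16-1)×4 = 44
S_16 = 16/2 × (-16 + 44)
S_16 = 16/2 × 28 = 224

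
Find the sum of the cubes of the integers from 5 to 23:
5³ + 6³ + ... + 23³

Use ∑_{k=1}^{n} k³ = [n(n+1)/2]², then subtract the first 4 terms.
∑_{k=1}^{23} k³ = [23×24/2]² = 276² = 76176
∑_{k=1}^{4} k³ = [4×5/2]² = 10² = 100
∑_{k=5}^{23} k³ = 76176 - 100 = 76076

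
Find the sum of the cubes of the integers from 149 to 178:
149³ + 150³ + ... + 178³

Use ∑_{k=1}^{n} k³ = [n(n+1)/2]², then subtract the first 148 terms.
∑_{k=1}^{178} k³ = [178×179/2]² = 15931² = 253796761
∑_{k=1}^{148} k³ = [148×149/2]² = 11026² = 121572676
∑_{k=149}^{178} k³ = 253796761 - 121572676 = 132224085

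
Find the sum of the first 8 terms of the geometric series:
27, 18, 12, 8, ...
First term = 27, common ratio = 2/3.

Sₙ = a(1 - rⁿ) / (1 - r)
S_8 = 27(1 - (2/3)^8) / (1 - (2/3))
S_8 = 27(1 - (256/6561)) / (1/3)
S_8 = 6305/81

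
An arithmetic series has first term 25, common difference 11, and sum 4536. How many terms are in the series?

Using S = n/2 × [2a + (n-1)d]
4536 = n/2 × [2(25) + (n-1)(11)]
4536 = n/2 × [50 + 11n - 11]
9072 = n × [39 + 11n]
11n² + (39)n - 9072 = 0
Discriminant: Δ = (39)² - 4(11)(-9072) = 1521 + 399168 = 400689
√Δ = 633
n = [-(39) + √Δ] / (2·11) = (-39 + 633) / 22 = 594 / 22 = 27
(The negative root is discarded since n must be a positive integer.)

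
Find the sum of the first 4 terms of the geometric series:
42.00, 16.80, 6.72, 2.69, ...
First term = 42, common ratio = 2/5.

Sₙ = a(1 - rⁿ) / (1 - r)
S_4 = 42(1 - (2/5)^4) / (1 - (2/5))
S_4 = 42(1 - (16/625)) / (3/5)
S_4 = 8526/125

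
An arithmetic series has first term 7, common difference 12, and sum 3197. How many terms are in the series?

Using S = n/2 × [2a + (n-1)d]
3197 = n/2 × [2(7) + (n-1)(12)]
3197 = n/2 × [14 + 12n - 12]
6394 = n × [2 + 12n]
12n² + (2)n - 6394 = 0
Discriminant: Δ = (2)² - 4(12)(-6394) = 4 + 306912 = 306916
√Δ = 554
n = [-(2) + √Δ] / (2·12) = (-2 + 554) / 24 = 552 / 24 = 23
(The negative root is discarded since n must be a positive integer.)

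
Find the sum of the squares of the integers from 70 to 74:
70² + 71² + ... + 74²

Use ∑_{k=1}^{n} k² = n(n+1)(2n+1)/6, then subtract the first 69 terms.
∑_{k=1}^{74} k² = 74×75×149/6 = 137825
∑_{k=1}^{69} k² = 69×70×139/6 = 111895
∑_{k=70}^{74} k² = 137825 - 111895 = 25930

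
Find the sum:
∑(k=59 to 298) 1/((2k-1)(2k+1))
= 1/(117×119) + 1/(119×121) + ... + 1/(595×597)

Partial fractions: 1/((2k-1)(2k+1)) = (1/2)[1/(2k-1) - 1/(2k+1)]
The series telescopes:
= (1/2)[1/117 - 1/597]
= 80/23283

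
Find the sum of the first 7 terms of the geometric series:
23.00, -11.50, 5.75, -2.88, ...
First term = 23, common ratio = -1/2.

Sₙ = a(1 - rⁿ) / (1 - r)
S_7 = 23(1 - (-1/2)^7) / (1 - (-1/2))
S_7 = 23(1 - (-1/128)) / (3/2)
S_7 = 989/64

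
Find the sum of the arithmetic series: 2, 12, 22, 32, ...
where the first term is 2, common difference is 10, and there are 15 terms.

Sₙ = n/2 × (first + last)
Last term = a + (n-1)d = 2 + (15-1)×10 = 142
S_15 = 15/2 × (2 + 142)
S_15 = 15/2 × 144 = 1080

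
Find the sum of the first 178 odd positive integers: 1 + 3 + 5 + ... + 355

Sum of first n odd numbers = n²
= 178²
= 31684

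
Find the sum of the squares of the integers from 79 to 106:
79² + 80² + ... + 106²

Use ∑_{k=1}^{n} k² = n(n+1)(2n+1)/6, then subtract the first 78 terms.
∑_{k=1}^{106} k² = 106×107×213/6 = 402641
∑_{k=1}^{78} k² = 78×79×157/6 = 161239
∑_{k=79}^{106} k² = 402641 - 161239 = 241402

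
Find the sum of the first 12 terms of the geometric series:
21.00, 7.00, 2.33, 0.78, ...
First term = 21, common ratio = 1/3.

Sₙ = a(1 - rⁿ) / (1 - r)
S_12 = 21(1 - (1/3)^12) / (1 - (1/3))
S_12 = 21(1 - (1/531441)) / (2/3)
S_12 = 1860040/59049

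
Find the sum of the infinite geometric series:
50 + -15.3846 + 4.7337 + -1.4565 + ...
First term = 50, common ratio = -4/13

For |r| < 1, S = a / (1 - r)
S = 50 / (1 - (-4/13))
S = 50 / (17/13)
S = 650/17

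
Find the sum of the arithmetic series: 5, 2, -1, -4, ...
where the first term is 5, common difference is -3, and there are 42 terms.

Sₙ = n/2 × (first + last)
Last term = a + (n-1)d = 5 + (42-1)×(-3) = -118
S_42 = 42/2 × (5 + (-118))
S_42 = 42/2 × (-113) = -2373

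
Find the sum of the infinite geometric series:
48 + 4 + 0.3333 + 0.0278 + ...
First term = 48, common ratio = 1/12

For |r| < 1, S = a / (1 - r)
S = 48 / (1 - (1/12))
S = 48 / (11/12)
S = 576/11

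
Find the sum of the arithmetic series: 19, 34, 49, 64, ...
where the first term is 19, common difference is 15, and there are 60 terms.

Sₙ = n/2 × (first + last)
Last term = a + (n-1)d = 19 + (60-1)×15 = 904
S_60 = 60/2 × (19 + 904)
S_60 = 60/2 × 923 = 27690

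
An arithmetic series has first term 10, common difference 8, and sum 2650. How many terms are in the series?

Using S = n/2 × [2a + (n-1)d]
2650 = n/2 × [2(10) + (n-1)(8)]
2650 = n/2 × [20 + 8n - 8]
5300 = n × [12 + 8n]
8n² + (12)n - 5300 = 0
Discriminant: Δ = (12)² - 4(8)(-5300) = 144 + 169600 = 169744
√Δ = 412
n = [-(12) + √Δ] / (2·8) = (-12 + 412) / 16 = 400 / 16 = 25
(The negative root is discarded since n must be a positive integer.)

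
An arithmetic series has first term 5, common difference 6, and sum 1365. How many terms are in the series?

Using S = n/2 × [2a + (n-1)d]
1365 = n/2 × [2(5) + (n-1)(6)]
1365 = n/2 × [10 + 6n - 6]
2730 = n × [4 + 6n]
6n² + (4)n - 2730 = 0
Discriminant: Δ = (4)² - 4(6)(-2730) = 16 + 65520 = 65536
√Δ = 256
n = [-(4) + √Δ] / (2·6) = (-4 + 256) / 12 = 252 / 12 = 21
(The negative root is discarded since n must be a positive integer.)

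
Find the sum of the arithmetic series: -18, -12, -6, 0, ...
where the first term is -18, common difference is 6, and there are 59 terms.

Sₙ = n/2 × (first + last)
Last term = a + (n-1)d = -18 + (59-1)×6 = 330
S_59 = 59/2 × (-18 + 330)
S_59 = 59/2 × 312 = 9204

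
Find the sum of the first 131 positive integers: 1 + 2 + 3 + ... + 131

Formula: ∑k = n(n+1)/2
= 131×132/2
= 17292/2
= 8646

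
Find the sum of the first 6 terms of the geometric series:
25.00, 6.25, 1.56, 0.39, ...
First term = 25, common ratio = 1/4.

Sₙ = a(1 - rⁿ) / (1 - r)
S_6 = 25(1 - (1/4)^6) / (1 - (1/4))
S_6 = 25(1 - (1/4096)) / (3/4)
S_6 = 34125/1024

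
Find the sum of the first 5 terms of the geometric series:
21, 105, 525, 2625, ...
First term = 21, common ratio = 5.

Sₙ = a(1 - rⁿ) / (1 - r)
S_5 = 21(1 - 5^5) / (1 - 5)
S_5 = 21(1 - 3125) / (-4)
S_5 = 16401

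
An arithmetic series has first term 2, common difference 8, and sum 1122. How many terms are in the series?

Using S = n/2 × [2a + (n-1)d]
1122 = n/2 × [2(2) + (n-1)(8)]
1122 = n/2 × [4 + 8n - 8]
2244 = n × [-4 + 8n]
8n² + (-4)n - 2244 = 0
Discriminant: Δ = (-4)² - 4(8)(-2244) = 16 + 71808 = 71824
√Δ = 268
n = [-(-4) + √Δ] / (2·8) = (4 + 268) / 16 = 272 / 16 = 17
(The negative root is discarded since n must be a positive integer.)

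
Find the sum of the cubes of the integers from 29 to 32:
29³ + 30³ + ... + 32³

Use ∑_{k=1}^{n} k³ = [n(n+1)/2]², then subtract the first 28 terms.
∑_{k=1}^{32} k³ = [32×33/2]² = 528² = 278784
∑_{k=1}^{28} k³ = [28×29/2]² = 406² = 164836
∑_{k=29}^{32} k³ = 278784 - 164836 = 113948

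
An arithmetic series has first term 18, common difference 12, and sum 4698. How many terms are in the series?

Using S = n/2 × [2a + (n-1)d]
4698 = n/2 × [2(18) + (n-1)(12)]
4698 = n/2 × [36 + 12n - 12]
9396 = n × [24 + 12n]
12n² + (24)n - 9396 = 0
Discriminant: Δ = (24)² - 4(12)(-9396) = 576 + 451008 = 451584
√Δ = 672
n = [-(24) + √Δ] / (2·12) = (-24 + 672) / 24 = 648 / 24 = 27
(The negative root is discarded since n must be a positive integer.)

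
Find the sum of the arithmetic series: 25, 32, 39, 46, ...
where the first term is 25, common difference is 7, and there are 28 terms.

Sₙ = n/2 × (first + last)
Last term = a + (n-1)d = 25 + (28-1)×7 = 214
S_28 = 28/2 × (25 + 214)
S_28 = 28/2 × 239 = 3346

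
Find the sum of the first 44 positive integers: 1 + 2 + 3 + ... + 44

Formula: ∑k = n(n+1)/2
= 44×45/2
= 1980/2
= 990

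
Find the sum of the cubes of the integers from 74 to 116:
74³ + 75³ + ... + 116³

Use ∑_{k=1}^{n} k³ = [n(n+1)/2]², then subtract the first 73 terms.
∑_{k=1}^{116} k³ = [116×117/2]² = 6786² = 46049796
∑_{k=1}^{73} k³ = [73×74/2]² = 2701² = 7295401
∑_{k=74}^{116} k³ = 46049796 - 7295401 = 38754395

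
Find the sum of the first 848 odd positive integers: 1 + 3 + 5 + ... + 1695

Sum of first n odd numbers = n²
= 848²
= 719104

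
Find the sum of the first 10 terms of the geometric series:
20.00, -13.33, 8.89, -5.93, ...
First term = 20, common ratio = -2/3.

Sₙ = a(1 - rⁿ) / (1 - r)
S_10 = 20(1 - (-2/3)^10) / (1 - (-2/3))
S_10 = 20(1 - (1024/59049)) / (5/3)
S_10 = 232100/19683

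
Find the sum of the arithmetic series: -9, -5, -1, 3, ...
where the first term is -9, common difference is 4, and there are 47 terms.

Sₙ = n/2 × (first + last)
Last term = a + (n-1)d = -9 + (47-1)×4 = 175
S_47 = 47/2 × (-9 + 175)
S_47 = 47/2 × 166 = 3901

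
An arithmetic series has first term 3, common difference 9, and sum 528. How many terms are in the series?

Using S = n/2 × [2a + (n-1)d]
528 = n/2 × [2(3) + (n-1)(9)]
528 = n/2 × [6 + 9n - 9]
1056 = n × [-3 + 9n]
9n² + (-3)n - 1056 = 0
Discriminant: Δ = (-3)² - 4(9)(-1056) = 9 + 38016 = 38025
√Δ = 195
n = [-(-3) + √Δ] / (2·9) = (3 + 195) / 18 = 198 / 18 = 11
(The negative root is discarded since n must be a positive integer.)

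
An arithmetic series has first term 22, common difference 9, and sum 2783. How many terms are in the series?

Using S = n/2 × [2a + (n-1)d]
2783 = n/2 × [2(22) + (n-1)(9)]
2783 = n/2 × [44 + 9n - 9]
5566 = n × [35 + 9n]
9n² + (35)n - 5566 = 0
Discriminant: Δ = (35)² - 4(9)(-5566) = 1225 + 200376 = 201601
√Δ = 449
n = [-(35) + √Δ] / (2·9) = (-35 + 449) / 18 = 414 / 18 = 23
(The negative root is discarded since n must be a positive integer.)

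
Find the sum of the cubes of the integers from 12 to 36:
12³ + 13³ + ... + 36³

Use ∑_{k=1}^{n} k³ = [n(n+1)/2]², then subtract the first 11 terms.
∑_{k=1}^{36} k³ = [36×37/2]² = 666² = 443556
∑_{k=1}^{11} k³ = [11×12/2]² = 66² = 4356
∑_{k=12}^{36} k³ = 443556 - 4356 = 439200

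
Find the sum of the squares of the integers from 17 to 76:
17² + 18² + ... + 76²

Use ∑_{k=1}^{n} k² = n(n+1)(2n+1)/6, then subtract the first 16 terms.
∑_{k=1}^{76} k² = 76×77×153/6 = 149226
∑_{k=1}^{16} k² = 16×17×33/6 = 1496
∑_{k=17}^{76} k² = 149226 - 1496 = 147730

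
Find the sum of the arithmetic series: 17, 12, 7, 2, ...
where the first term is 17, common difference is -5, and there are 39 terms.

Sₙ = n/2 × (first + last)
Last term = a + (n-1)d = 17 + (39-1)×(-5) = -173
S_39 = 39/2 × (17 + (-173))
S_39 = 39/2 × (-156) = -3042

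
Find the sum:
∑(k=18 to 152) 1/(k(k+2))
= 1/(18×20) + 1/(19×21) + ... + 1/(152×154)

Partial fractions: 1/(k(k+2)) = (1/2)[1/k - 1/(k+2)]
Telescoping leaves the first two and last two terms:
= (1/2)[1/18 + 1/19 - 1/153 - 1/154]
= 3550/74613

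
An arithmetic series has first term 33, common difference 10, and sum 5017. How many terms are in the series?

Using S = n/2 × [2a + (n-1)d]
5017 = n/2 × [2(33) + (n-1)(10)]
5017 = n/2 × [66 + 10n - 10]
10034 = n × [56 + 10n]
10n² + (56)n - 10034 = 0
Discriminant: Δ = (56)² - 4(10)(-10034) = 3136 + 401360 = 404496
√Δ = 636
n = [-(56) + √Δ] / (2·10) = (-56 + 636) / 20 = 580 / 20 = 29
(The negative root is discarded since n must be a positive integer.)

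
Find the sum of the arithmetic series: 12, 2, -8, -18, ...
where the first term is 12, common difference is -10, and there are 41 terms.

Sₙ = n/2 × (first + last)
Last term = a + (n-1)d = 12 + (41-1)×(-10) = -388
S_41 = 41/2 × (12 + (-388))
S_41 = 41/2 × (-376) = -7708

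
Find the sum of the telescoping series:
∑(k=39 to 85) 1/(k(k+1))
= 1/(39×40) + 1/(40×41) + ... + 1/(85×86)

Partial fractions: 1/(k(k+1)) = 1/k - 1/(k+1)
The series telescopes:
= (1/39 - 1/40) + (1/40 - 1/41) + ... + (1/85 - 1/86)
= 1/39 - 1/86
= 47/3354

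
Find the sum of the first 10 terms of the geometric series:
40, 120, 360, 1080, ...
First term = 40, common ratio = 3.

Sₙ = a(1 - rⁿ) / (1 - r)
S_10 = 40(1 - 3^10) / (1 - 3)
S_10 = 40(1 - 59049) / (-2)
S_10 = 1180960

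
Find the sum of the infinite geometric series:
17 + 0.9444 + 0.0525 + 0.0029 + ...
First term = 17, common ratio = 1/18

For |r| < 1, S = a / (1 - r)
S = 17 / (1 - (1/18))
S = 17 / (17/18)
S = 18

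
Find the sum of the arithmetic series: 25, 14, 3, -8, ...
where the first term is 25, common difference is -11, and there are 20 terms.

Sₙ = n/2 × (first + last)
Last term = a + (n-1)d = 25 + (20-1)×(-11) = -184
S_20 = 20/2 × (25 + (-184))
S_20 = 20/2 × (-159) = -1590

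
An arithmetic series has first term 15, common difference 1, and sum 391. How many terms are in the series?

Using S = n/2 × [2a + (n-1)d]
391 = n/2 × [2(15) + (n-1)(1)]
391 = n/2 × [30 + 1n - 1]
782 = n × [29 + 1n]
1n² + (29)n - 782 = 0
Discriminant: Δ = (29)² - 4(1)(-782) = 841 + 3128 = 3969
√Δ = 63
n = [-(29) + √Δ] / (2·1) = (-29 + 63) / 2 = 34 / 2 = 17
(The negative root is discarded since n must be a positive integer.)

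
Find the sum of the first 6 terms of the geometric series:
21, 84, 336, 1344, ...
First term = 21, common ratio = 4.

Sₙ = a(1 - rⁿ) / (1 - r)
S_6 = 21(1 - 4^6) / (1 - 4)
S_6 = 21(1 - 4096) / (-3)
S_6 = 28665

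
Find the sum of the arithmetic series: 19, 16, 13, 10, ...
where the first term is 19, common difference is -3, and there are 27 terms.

Sₙ = n/2 × (first + last)
Last term = a + (n-1)d = 19 + (27-1)×(-3) = -59
S_27 = 27/2 × (19 + (-59))
S_27 = 27/2 × (-40) = -540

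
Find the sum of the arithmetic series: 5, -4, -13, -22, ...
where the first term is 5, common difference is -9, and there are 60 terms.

Sₙ = n/2 × (first + last)
Last term = a + (n-1)d = 5 + (60-1)×(-9) = -526
S_60 = 60/2 × (5 + (-526))
S_60 = 60/2 × (-521) = -15630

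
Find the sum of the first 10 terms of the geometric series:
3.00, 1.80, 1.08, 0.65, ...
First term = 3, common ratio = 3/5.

Sₙ = a(1 - rⁿ) / (1 - r)
S_10 = 3(1 - (3/5)^10) / (1 - (3/5))
S_10 = 3(1 - (59049/9765625)) / (2/5)
S_10 = 14559864/1953125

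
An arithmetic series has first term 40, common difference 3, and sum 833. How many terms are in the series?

Using S = n/2 × [2a + (n-1)d]
833 = n/2 × [2(40) + (n-1)(3)]
833 = n/2 × [80 + 3n - 3]
1666 = n × [77 + 3n]
3n² + (77)n - 1666 = 0
Discriminant: Δ = (77)² - 4(3)(-1666) = 5929 + 19992 = 25921
√Δ = 161
n = [-(77) + √Δ] / (2·3) = (-77 + 161) / 6 = 84 / 6 = 14
(The negative root is discarded since n must be a positive integer.)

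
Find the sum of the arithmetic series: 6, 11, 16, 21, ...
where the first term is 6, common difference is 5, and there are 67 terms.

Sₙ = n/2 × (first + last)
Last term = a + (n-1)d = 6 + (67-1)×5 = 336
S_67 = 67/2 × (6 + 336)
S_67 = 67/2 × 342 = 11457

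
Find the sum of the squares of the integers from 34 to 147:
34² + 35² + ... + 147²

Use ∑_{k=1}^{n} k² = n(n+1)(2n+1)/6, then subtract the first 33 terms.
∑_{k=1}^{147} k² = 147×148×295/6 = 1069670
∑_{k=1}^{33} k² = 33×34×67/6 = 12529
∑_{k=34}^{147} k² = 1069670 - 12529 = 1057141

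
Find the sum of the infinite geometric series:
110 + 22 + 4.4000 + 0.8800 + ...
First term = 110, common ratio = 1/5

For |r| < 1, S = a / (1 - r)
S = 110 / (1 - (1/5))
S = 110 / (4/5)
S = 275/2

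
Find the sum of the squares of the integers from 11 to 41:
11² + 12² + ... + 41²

Use ∑_{k=1}^{n} k² = n(n+1)(2n+1)/6, then subtract the first 10 terms.
∑_{k=1}^{41} k² = 41×42×83/6 = 23821
∑_{k=1}^{10} k² = 10×11×21/6 = 385
∑_{k=11}^{41} k² = 23821 - 385 = 23436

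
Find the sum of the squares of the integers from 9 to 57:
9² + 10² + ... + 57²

Use ∑_{k=1}^{n} k² = n(n+1)(2n+1)/6, then subtract the first 8 terms.
∑_{k=1}^{57} k² = 57×58×115/6 = 63365
∑_{k=1}^{8} k² = 8×9×17/6 = 204
∑_{k=9}^{57} k² = 63365 - 204 = 63161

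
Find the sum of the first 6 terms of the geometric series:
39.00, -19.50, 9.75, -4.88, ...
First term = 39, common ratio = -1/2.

Sₙ = a(1 - rⁿ) / (1 - r)
S_6 = 39(1 - (-1/2)^6) / (1 - (-1/2))
S_6 = 39(1 - (1/64)) / (3/2)
S_6 = 819/32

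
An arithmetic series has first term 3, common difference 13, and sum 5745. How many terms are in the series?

Using S = n/2 × [2a + (n-1)d]
5745 = n/2 × [2(3) + (n-1)(13)]
5745 = n/2 × [6 + 13n - 13]
11490 = n × [-7 + 13n]
13n² + (-7)n - 11490 = 0
Discriminant: Δ = (-7)² - 4(13)(-11490) = 49 + 597480 = 597529
√Δ = 773
n = [-(-7) + √Δ] / (2·13) = (7 + 773) / 26 = 780 / 26 = 30
(The negative root is discarded since n must be a positive integer.)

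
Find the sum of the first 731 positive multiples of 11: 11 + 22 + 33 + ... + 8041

Factor out 11: = 11(1 + 2 + ... + 731) = 11 × n(n+1)/2
= 11 × 731×732/2
= 11 × 267546
= 2943006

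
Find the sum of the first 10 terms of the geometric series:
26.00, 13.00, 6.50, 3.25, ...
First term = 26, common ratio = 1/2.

Sₙ = a(1 - rⁿ) / (1 - r)
S_10 = 26(1 - (1/2)^10) / (1 - (1/2))
S_10 = 26(1 - (1/1024)) / (1/2)
S_10 = 13299/256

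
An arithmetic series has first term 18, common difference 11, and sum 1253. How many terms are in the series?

Using S = n/2 × [2a + (n-1)d]
1253 = n/2 × [2(18) + (n-1)(11)]
1253 = n/2 × [36 + 11n - 11]
2506 = n × [25 + 11n]
11n² + (25)n - 2506 = 0
Discriminant: Δ = (25)² - 4(11)(-2506) = 625 + 110264 = 110889
√Δ = 333
n = [-(25) + √Δ] / (2·11) = (-25 + 333) / 22 = 308 / 22 = 14
(The negative root is discarded since n must be a positive integer.)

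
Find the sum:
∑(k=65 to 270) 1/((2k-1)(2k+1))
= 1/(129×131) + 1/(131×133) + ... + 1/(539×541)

Partial fractions: 1/((2k-1)(2k+1)) = (1/2)[1/(2k-1) - 1/(2k+1)]
The series telescopes:
= (1/2)[1/129 - 1/541]
= 206/69789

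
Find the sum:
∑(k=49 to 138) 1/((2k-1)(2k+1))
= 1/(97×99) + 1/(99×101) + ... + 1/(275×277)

Partial fractions: 1/((2k-1)(2k+1)) = (1/2)[1/(2k-1) - 1/(2k+1)]
The series telescopes:
= (1/2)[1/97 - 1/277]
= 90/26869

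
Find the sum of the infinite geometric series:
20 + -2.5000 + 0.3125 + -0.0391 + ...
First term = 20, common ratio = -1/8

For |r| < 1, S = a / (1 - r)
S = 20 / (1 - (-1/8))
S = 20 / (9/8)
S = 160/9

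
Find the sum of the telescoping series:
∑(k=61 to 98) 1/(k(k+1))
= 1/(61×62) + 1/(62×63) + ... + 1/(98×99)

Partial fractions: 1/(k(k+1)) = 1/k - 1/(k+1)
The series telescopes:
= (1/61 - 1/62) + (1/62 - 1/63) + ... + (1/98 - 1/99)
= 1/61 - 1/99
= 38/6039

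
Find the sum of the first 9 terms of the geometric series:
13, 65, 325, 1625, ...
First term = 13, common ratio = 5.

Sₙ = a(1 - rⁿ) / (1 - r)
S_9 = 13(1 - 5^9) / (1 - 5)
S_9 = 13(1 - 1953125) / (-4)
S_9 = 6347653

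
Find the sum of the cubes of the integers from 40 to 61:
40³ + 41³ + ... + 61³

Use ∑_{k=1}^{n} k³ = [n(n+1)/2]², then subtract the first 39 terms.
∑_{k=1}^{61} k³ = [61×62/2]² = 1891² = 3575881
∑_{k=1}^{39} k³ = [39×40/2]² = 780² = 608400
∑_{k=40}^{61} k³ = 3575881 - 608400 = 2967481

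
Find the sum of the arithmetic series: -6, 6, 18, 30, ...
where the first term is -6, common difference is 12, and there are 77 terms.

Sₙ = n/2 × (first + last)
Last term = a + (n-1)d = -6 + (77-1)×12 = 906
S_77 = 77/2 × (-6 + 906)
S_77 = 77/2 × 900 = 34650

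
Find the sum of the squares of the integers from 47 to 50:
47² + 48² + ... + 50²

Use ∑_{k=1}^{n} k² = n(n+1)(2n+1)/6, then subtract the first 46 terms.
∑_{k=1}^{50} k² = 50×51×101/6 = 42925
∑_{k=1}^{46} k² = 46×47×93/6 = 33511
∑_{k=47}^{50} k² = 42925 - 33511 = 9414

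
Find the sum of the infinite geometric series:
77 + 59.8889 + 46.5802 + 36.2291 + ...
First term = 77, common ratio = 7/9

For |r| < 1, S = a / (1 - r)
S = 77 / (1 - (7/9))
S = 77 / (2/9)
S = 693/2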